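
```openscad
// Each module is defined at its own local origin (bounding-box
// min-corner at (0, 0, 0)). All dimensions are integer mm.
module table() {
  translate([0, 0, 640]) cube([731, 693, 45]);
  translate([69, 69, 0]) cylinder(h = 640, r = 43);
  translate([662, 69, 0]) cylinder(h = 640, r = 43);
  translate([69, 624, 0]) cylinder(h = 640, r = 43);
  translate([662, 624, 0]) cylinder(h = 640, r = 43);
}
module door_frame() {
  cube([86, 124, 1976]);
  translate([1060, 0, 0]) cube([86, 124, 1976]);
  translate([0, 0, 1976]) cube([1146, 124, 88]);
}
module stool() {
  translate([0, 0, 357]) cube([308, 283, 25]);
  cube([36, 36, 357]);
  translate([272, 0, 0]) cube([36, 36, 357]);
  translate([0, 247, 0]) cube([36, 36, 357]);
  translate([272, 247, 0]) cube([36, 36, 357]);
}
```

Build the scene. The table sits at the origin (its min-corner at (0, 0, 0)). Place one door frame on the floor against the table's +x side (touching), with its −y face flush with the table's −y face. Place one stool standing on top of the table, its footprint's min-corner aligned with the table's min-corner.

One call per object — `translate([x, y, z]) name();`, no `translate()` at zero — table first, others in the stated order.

table();
translate([731, 0, 0]) door_frame();
translate([0, 0, 685]) stool();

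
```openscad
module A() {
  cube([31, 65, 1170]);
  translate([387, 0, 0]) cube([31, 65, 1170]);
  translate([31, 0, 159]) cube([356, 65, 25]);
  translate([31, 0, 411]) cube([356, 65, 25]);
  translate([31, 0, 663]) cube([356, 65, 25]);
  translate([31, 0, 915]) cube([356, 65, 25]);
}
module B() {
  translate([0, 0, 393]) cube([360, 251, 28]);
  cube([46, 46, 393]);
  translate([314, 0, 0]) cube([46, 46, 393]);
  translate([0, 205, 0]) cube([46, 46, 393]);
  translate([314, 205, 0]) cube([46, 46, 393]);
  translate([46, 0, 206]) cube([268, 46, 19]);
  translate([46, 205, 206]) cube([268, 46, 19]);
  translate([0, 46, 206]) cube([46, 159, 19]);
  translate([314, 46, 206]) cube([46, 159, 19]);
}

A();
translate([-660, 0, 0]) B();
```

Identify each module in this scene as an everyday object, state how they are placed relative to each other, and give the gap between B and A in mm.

The stool's nearest face is 300 mm from the ladder's −x face.

A is a ladder. B is a stool. The stool is on the floor beside the ladder on its −x side. The gap between the stool and the ladder is 300 mm.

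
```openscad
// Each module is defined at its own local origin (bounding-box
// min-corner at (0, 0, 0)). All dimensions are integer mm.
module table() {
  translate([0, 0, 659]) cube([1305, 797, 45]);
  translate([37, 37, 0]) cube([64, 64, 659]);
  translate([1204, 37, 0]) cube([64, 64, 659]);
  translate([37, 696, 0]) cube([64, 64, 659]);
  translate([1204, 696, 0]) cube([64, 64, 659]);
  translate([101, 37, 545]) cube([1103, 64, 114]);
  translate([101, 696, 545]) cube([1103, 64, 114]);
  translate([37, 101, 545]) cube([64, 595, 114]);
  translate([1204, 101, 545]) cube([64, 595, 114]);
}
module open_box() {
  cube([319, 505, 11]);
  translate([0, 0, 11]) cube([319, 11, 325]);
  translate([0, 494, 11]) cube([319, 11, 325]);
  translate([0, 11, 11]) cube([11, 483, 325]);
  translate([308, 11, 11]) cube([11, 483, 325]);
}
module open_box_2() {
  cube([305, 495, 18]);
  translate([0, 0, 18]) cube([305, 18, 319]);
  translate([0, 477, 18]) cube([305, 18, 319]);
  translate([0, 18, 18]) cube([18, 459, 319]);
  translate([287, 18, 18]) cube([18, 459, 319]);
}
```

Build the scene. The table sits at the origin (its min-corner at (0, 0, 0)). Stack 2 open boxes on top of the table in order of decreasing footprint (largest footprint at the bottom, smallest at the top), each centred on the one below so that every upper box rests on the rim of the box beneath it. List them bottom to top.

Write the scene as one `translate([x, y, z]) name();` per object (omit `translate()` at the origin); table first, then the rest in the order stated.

table();
translate([493, 146, 704]) open_box();
translate([500, 151, 1040]) open_box_2();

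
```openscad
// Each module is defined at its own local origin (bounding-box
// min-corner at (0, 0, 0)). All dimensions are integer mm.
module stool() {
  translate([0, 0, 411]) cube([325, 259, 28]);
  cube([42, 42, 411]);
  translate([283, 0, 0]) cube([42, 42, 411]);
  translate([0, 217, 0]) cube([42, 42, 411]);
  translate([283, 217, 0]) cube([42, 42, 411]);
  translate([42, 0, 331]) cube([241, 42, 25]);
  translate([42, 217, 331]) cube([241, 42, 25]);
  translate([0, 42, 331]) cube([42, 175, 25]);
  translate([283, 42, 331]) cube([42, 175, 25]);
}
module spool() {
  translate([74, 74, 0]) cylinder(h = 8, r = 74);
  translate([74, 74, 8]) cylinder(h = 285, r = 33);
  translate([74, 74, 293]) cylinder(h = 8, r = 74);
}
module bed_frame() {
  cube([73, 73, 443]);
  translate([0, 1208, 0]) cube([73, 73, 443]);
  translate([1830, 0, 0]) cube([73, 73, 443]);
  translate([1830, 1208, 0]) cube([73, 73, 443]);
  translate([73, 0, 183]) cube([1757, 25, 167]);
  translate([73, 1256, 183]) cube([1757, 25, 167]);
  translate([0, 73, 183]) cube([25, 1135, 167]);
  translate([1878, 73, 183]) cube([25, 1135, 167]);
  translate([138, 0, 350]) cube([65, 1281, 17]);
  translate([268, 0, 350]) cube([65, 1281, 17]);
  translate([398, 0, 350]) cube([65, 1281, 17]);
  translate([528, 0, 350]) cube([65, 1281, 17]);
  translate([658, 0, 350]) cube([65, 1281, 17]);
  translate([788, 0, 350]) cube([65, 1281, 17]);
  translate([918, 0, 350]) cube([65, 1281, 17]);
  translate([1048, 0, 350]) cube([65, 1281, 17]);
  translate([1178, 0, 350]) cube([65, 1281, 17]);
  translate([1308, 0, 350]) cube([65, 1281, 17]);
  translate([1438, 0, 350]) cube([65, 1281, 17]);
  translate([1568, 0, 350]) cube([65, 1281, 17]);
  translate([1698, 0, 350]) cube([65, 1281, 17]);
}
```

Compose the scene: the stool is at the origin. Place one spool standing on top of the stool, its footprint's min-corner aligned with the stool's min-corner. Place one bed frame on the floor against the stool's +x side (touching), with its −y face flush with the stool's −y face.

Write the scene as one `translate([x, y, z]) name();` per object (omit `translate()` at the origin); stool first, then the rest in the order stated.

stool();
translate([0, 0, 439]) spool();
translate([325, 0, 0]) bed_frame();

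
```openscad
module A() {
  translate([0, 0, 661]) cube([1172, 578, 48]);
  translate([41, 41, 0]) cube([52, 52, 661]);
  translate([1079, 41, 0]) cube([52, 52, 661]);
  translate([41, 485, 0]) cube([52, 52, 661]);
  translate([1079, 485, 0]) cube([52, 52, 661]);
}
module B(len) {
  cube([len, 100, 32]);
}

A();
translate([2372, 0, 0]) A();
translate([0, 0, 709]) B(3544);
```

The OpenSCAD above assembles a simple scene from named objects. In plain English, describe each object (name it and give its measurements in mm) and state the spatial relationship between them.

A is a table with a 1172×578 mm rectangular top, 48 mm thick, top surface at z = 709 mm, supported by four 52×52 mm square legs, each inset 41 mm from the nearest pair of top edges, running from the floor.

B is a rectangular beam 3544 mm long (x), 100 mm deep (y), 32 mm thick (z).

The beam spans the tops of two tables placed 1200 mm apart, resting at z = 709 mm.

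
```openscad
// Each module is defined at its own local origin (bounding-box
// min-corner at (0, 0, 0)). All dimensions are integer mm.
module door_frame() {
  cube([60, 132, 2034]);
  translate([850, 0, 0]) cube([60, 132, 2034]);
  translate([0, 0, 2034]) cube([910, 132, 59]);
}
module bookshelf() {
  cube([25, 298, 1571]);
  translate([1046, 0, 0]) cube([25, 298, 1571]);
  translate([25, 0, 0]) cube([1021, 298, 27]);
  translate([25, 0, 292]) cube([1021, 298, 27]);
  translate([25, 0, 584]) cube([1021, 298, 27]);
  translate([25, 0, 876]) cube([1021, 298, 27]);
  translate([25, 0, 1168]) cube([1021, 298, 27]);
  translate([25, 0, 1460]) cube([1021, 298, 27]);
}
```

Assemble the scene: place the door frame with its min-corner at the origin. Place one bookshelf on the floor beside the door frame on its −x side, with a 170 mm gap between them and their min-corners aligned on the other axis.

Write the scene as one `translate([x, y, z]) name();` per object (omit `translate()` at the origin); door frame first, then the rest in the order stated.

door_frame();
translate([-1241, 0, 0]) bookshelf();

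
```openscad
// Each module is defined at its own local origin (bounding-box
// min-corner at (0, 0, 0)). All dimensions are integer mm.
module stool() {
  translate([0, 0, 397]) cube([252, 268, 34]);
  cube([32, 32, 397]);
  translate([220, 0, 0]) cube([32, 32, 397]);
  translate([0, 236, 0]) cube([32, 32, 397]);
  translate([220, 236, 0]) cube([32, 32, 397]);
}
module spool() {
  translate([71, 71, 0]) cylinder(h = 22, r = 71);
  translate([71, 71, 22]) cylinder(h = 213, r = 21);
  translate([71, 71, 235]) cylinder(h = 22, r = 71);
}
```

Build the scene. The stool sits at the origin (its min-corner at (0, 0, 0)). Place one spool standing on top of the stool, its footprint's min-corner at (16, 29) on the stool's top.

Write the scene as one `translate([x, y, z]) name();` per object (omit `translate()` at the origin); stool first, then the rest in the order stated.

stool();
translate([16, 29, 431]) spool();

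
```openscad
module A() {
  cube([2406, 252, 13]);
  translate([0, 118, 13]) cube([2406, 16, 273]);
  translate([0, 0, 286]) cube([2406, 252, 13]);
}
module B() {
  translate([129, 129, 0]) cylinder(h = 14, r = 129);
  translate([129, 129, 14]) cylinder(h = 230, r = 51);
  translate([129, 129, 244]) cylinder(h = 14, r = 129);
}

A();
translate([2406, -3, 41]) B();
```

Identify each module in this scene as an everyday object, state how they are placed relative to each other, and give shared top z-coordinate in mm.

A is an I-beam. B is a spool. The spool is beside the I-beam with their tops flush at z = 299. The shared top z-coordinate is 299 mm.

Both tops at z = 299 mm.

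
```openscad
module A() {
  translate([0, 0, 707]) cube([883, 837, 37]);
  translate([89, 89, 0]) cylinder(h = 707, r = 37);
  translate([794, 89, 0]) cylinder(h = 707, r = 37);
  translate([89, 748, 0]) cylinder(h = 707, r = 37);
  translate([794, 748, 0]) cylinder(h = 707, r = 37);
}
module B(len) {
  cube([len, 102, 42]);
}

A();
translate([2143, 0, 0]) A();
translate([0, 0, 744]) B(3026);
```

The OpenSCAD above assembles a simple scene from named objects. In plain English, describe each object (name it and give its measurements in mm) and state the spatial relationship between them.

A is a table: top 883 mm (x) × 837 mm (y), 37 mm thick, upper face at z = 744 mm, on four round legs of 74 mm diameter, each leg's bounding box inset 52 mm from the nearest pair of top edges, running from z = 0 to the bottom of the top.

B is a rectangular beam 3026 mm long (x), 102 mm deep (y), 42 mm thick (z).

The beam spans the tops of two tables placed 1260 mm apart, resting at z = 744 mm.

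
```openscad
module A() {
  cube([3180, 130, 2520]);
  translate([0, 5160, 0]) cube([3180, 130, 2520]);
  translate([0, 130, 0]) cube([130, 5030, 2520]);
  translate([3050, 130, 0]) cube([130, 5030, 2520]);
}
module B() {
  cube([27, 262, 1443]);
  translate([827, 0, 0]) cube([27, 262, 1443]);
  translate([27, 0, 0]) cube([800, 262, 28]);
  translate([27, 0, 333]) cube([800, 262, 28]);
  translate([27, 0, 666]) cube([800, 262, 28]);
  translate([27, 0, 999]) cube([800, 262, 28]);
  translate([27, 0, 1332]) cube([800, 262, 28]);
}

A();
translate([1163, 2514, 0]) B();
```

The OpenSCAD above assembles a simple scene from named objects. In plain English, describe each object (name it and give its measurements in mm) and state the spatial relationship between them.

A is the wall frame of a small rectangular building: four walls, each 2520 mm tall and 130 mm thick, enclosing a footprint 3180 mm (x) by 5290 mm (y) outside-to-outside, with no floor or roof. The front and back walls (the −y and +y sides) span the full width; the two side walls fit between them.

B is a bookshelf 854 mm wide overall, 262 mm deep and 1443 mm tall. The two sides are 27 mm thick vertical panels. 5 horizontal shelves of 28 mm thickness span between the inner faces of the sides; the lowest shelf sits on the floor and shelves are stacked with a clear vertical gap of 305 mm between each pair.

The bookshelf sits inside the house frame, centred.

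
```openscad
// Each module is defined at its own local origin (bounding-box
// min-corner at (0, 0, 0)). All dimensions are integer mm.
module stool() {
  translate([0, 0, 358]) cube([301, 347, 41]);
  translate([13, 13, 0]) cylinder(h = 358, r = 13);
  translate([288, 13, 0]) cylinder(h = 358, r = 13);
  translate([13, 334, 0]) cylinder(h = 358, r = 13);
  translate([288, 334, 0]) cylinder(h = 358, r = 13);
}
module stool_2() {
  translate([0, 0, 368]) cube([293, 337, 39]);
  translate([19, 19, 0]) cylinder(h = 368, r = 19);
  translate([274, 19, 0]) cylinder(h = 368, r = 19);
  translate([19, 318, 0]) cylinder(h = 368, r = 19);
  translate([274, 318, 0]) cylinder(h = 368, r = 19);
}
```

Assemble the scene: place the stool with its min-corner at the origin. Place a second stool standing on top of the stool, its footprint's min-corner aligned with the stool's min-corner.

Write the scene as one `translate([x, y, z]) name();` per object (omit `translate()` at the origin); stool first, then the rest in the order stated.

stool();
translate([0, 0, 399]) stool_2();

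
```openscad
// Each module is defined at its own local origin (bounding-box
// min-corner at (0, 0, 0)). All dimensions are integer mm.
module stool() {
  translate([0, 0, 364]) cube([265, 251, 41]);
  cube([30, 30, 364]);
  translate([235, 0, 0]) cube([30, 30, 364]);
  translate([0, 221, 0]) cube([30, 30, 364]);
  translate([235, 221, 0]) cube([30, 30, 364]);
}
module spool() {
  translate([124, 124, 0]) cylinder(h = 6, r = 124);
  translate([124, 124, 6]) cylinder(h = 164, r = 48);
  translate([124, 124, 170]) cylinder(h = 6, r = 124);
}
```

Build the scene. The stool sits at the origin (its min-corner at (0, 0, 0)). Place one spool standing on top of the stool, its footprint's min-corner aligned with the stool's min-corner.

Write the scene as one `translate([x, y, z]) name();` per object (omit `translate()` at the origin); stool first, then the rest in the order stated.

stool();
translate([0, 0, 405]) spool();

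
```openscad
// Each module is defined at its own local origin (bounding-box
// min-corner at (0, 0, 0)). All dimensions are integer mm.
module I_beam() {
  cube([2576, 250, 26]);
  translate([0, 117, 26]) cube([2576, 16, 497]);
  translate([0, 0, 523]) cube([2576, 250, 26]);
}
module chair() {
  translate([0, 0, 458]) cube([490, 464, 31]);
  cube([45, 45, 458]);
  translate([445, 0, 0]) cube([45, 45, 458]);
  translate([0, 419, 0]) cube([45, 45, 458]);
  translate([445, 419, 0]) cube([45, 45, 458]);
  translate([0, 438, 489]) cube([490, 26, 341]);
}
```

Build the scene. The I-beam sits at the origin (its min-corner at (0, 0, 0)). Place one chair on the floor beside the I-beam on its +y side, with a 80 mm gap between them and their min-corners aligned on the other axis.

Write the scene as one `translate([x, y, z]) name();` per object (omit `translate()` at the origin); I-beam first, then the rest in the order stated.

I_beam();
translate([0, 330, 0]) chair();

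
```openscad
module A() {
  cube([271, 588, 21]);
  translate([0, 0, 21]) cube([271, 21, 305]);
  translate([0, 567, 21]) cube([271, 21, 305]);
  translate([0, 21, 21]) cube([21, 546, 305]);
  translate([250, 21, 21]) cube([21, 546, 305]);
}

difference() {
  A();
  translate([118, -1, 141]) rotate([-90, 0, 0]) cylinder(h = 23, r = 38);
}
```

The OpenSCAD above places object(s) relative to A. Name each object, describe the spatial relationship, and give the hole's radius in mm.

A is an open box. The open box has a circular hole through its front wall. The hole's radius is 38 mm.

The subtracted cylinder has r = 38 mm.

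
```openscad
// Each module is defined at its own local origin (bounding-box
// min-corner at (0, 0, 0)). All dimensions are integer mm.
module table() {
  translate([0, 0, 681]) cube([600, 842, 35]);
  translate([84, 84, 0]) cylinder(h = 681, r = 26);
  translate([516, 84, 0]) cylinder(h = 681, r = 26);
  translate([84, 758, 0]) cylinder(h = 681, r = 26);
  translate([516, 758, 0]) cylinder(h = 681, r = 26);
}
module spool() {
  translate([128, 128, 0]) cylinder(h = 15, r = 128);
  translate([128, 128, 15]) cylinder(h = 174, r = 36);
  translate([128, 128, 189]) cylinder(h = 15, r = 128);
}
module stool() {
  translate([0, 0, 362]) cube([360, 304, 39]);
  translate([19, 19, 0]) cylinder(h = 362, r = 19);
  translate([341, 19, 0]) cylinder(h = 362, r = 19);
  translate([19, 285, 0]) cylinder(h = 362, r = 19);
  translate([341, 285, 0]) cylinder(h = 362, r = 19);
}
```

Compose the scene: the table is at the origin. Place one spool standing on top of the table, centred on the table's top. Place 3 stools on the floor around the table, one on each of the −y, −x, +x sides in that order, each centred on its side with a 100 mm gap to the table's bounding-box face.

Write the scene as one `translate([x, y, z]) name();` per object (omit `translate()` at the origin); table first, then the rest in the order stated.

table();
translate([172, 293, 716]) spool();
translate([120, -404, 0]) stool();
translate([-460, 269, 0]) stool();
translate([700, 269, 0]) stool();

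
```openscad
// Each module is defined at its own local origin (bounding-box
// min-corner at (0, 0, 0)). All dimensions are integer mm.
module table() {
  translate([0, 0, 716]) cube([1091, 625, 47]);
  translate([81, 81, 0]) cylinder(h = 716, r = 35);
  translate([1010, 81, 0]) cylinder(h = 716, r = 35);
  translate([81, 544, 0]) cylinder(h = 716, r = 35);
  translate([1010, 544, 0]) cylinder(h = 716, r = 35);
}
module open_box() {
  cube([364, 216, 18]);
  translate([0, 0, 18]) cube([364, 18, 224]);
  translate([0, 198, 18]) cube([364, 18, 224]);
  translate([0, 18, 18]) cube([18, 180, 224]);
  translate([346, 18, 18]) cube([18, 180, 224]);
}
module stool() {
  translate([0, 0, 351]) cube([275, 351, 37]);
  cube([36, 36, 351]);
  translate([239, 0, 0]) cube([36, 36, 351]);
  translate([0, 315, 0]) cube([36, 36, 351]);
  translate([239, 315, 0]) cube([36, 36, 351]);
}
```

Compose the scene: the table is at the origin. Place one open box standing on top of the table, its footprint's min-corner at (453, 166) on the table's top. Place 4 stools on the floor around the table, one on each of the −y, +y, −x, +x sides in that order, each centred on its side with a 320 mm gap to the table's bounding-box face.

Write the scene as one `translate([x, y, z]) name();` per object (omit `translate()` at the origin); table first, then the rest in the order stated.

table();
translate([453, 166, 763]) open_box();
translate([408, -671, 0]) stool();
translate([408, 945, 0]) stool();
translate([-595, 137, 0]) stool();
translate([1411, 137, 0]) stool();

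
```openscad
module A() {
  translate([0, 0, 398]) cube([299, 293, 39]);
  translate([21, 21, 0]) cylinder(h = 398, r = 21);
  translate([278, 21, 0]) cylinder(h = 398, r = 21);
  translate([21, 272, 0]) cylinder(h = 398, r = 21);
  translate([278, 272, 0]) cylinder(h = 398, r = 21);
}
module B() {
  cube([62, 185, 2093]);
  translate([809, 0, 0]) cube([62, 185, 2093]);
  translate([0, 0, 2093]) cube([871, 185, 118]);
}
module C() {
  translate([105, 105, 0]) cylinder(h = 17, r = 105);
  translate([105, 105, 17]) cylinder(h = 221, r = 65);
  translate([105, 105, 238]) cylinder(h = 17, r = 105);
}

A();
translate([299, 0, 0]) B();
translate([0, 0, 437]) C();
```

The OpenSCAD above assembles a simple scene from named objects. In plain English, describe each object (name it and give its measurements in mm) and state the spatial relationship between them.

A is a four-legged stool. The seat is a 299×293×39 mm slab whose top surface is at z = 437 mm; four round legs, each 42 mm in diameter, run from the floor (z = 0) to the underside of the seat, each leg's axis is inset half a diameter from the nearest pair of seat edges (so the leg's bounding box is flush with the corner).

B is a rectangular door frame: two vertical jambs of 62×185 mm section, 2093 mm tall, with a clear opening 747 mm wide between their inner faces. A header 118 mm tall and 185 mm deep lies on top of the jambs and spans the full outside width.

C is a spool: two coaxial disc flanges of radius 105 mm and thickness 17 mm, joined by a core cylinder of radius 65 mm and height 221 mm. The lower flange rests on z = 0 and the three cylinders share a vertical axis.

The door frame is against the stool's +x side, with their −y faces flush. The spool is on top of the stool.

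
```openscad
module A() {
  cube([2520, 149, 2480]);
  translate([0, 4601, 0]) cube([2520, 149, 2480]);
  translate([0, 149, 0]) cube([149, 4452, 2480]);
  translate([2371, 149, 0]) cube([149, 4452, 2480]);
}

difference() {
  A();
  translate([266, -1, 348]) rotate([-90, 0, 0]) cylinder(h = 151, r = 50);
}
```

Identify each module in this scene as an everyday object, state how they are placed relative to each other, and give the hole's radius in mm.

A is a house frame. The house frame has a circular hole through its front wall. The hole's radius is 50 mm.

The subtracted cylinder has r = 50 mm.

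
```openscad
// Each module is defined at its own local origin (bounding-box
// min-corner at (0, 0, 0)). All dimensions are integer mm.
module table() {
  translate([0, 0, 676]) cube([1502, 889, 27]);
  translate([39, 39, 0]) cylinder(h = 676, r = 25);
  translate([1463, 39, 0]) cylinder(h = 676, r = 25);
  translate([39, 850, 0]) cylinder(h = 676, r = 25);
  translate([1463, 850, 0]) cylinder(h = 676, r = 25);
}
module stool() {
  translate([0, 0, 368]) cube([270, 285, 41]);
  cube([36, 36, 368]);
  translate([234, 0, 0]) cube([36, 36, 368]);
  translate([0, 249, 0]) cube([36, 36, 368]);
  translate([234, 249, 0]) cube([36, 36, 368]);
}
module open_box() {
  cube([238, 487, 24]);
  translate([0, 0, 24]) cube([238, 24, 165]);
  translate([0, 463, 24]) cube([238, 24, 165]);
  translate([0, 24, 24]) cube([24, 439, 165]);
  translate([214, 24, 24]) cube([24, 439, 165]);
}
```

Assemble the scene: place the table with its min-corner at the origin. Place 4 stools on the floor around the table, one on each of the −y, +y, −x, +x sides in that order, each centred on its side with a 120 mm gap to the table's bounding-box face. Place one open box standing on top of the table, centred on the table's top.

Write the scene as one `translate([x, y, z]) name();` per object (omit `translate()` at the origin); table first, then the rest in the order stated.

table();
translate([616, -405, 0]) stool();
translate([616, 1009, 0]) stool();
translate([-390, 302, 0]) stool();
translate([1622, 302, 0]) stool();
translate([632, 201, 703]) open_box();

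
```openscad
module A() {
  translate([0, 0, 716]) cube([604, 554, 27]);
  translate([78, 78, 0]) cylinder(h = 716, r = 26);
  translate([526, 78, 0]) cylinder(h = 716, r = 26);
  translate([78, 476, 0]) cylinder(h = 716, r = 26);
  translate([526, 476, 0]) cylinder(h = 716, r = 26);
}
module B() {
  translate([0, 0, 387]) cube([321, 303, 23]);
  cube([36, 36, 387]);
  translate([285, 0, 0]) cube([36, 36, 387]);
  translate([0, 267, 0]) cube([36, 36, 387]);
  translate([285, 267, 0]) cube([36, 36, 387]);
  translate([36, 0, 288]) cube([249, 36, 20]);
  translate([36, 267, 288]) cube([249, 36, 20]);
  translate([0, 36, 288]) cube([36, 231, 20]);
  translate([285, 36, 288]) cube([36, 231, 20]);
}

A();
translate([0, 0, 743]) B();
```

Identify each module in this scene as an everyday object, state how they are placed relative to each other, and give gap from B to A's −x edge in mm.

A is a table. B is a stool. The stool is on top of the table. The gap from the stool to the table's −x edge is 0 mm.

The stool's min-x is at 0; the table's min-x is 0; gap = 0 mm.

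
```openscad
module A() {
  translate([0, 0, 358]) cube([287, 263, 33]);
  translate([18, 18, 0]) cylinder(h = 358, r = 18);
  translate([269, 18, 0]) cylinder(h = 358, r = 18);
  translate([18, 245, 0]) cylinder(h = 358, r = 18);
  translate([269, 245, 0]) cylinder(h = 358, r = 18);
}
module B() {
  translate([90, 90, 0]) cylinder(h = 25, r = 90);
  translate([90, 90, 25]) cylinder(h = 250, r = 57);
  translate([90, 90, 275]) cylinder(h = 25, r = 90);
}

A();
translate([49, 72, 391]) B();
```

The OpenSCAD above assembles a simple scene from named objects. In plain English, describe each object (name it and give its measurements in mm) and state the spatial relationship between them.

A is a four-legged stool. The seat is 287×263 mm, 33 mm thick, top at z = 391 mm. It stands on four round legs, each 36 mm in diameter, from z = 0 to the seat underside, each leg's axis is inset half a diameter from the nearest pair of seat edges (so the leg's bounding box is flush with the corner).

B is a spool: two coaxial disc flanges of radius 90 mm and thickness 25 mm, joined by a core cylinder of radius 57 mm and height 250 mm. The lower flange rests on z = 0 and the three cylinders share a vertical axis.

The spool is on top of the stool.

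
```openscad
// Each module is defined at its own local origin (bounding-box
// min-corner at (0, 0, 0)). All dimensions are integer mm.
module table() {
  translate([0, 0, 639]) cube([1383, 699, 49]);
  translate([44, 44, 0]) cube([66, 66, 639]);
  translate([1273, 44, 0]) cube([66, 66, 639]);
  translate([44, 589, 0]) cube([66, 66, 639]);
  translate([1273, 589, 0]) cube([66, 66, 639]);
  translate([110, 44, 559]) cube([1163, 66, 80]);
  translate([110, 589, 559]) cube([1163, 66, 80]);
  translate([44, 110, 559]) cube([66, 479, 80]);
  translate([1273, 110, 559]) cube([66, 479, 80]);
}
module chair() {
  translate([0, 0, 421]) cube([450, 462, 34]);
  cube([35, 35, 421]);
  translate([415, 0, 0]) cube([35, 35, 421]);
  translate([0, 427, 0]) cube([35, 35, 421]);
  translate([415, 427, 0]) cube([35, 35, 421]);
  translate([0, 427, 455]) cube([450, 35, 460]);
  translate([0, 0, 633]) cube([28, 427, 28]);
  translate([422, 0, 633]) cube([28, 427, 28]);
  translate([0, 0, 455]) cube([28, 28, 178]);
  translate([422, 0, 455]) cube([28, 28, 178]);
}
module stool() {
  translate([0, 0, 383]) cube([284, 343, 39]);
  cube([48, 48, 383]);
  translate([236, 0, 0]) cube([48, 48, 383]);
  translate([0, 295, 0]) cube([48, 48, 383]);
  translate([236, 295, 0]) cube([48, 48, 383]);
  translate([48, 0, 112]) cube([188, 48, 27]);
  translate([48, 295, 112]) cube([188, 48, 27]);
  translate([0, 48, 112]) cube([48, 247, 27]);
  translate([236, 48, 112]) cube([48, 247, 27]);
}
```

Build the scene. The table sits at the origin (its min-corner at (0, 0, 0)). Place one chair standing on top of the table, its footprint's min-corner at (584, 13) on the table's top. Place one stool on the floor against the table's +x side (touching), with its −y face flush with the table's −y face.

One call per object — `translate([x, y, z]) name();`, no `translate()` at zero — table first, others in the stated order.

table();
translate([584, 13, 688]) chair();
translate([1383, 0, 0]) stool();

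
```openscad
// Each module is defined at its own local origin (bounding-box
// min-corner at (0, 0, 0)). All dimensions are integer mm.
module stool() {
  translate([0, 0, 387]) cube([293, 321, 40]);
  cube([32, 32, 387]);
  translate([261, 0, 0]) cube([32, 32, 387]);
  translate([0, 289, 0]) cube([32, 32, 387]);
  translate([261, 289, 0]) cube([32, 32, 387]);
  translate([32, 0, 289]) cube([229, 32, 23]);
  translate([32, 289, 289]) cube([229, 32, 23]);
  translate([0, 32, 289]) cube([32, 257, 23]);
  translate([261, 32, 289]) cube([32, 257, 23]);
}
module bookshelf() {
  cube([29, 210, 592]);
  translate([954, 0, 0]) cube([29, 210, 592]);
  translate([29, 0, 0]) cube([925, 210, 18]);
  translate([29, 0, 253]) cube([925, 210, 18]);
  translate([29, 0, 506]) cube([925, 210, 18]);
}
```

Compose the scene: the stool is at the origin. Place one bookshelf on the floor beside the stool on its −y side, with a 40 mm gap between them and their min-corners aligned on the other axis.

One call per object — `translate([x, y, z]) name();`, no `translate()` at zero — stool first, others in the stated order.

stool();
translate([0, -250, 0]) bookshelf();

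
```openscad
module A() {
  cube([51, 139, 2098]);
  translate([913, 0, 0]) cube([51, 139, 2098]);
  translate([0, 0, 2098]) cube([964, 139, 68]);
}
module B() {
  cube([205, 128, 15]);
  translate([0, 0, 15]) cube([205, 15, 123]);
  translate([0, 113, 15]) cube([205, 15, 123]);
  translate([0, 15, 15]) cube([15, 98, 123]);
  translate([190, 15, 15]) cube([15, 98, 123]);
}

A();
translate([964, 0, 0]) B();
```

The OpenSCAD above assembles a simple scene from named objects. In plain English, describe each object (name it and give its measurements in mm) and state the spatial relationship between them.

A is a door frame. The clear opening is 862 mm wide and 2098 mm high. Two 51 mm wide jambs, 139 mm deep, stand either side of the opening from the floor to the top of the opening. A 68 mm thick head sits across the top of both jambs, spanning the full outside width of the frame.

B is an open-topped rectangular box: outside dimensions 205×128×138 mm, with a uniform wall and base thickness of 15 mm. The base is a full 205×128 slab on the floor; four walls sit on top of the base. The front and back walls (the −y and +y sides) span the full width; the two side walls fit between them.

The open box is against the door frame's +x side, with their −y faces flush.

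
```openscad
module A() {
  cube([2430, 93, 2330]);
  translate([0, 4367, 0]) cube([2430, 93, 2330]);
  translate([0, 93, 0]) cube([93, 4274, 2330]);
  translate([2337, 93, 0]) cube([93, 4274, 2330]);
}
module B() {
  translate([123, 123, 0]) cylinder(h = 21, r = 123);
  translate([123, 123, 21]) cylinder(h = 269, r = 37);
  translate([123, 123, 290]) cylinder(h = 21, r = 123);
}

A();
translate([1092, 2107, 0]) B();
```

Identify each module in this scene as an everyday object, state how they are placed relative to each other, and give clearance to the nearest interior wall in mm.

Clearances: x = 999, y = 2014; minimum 999 mm.

A is a house frame. B is a spool. The spool sits inside the house frame, centred. The clearance to the nearest interior wall is 999 mm.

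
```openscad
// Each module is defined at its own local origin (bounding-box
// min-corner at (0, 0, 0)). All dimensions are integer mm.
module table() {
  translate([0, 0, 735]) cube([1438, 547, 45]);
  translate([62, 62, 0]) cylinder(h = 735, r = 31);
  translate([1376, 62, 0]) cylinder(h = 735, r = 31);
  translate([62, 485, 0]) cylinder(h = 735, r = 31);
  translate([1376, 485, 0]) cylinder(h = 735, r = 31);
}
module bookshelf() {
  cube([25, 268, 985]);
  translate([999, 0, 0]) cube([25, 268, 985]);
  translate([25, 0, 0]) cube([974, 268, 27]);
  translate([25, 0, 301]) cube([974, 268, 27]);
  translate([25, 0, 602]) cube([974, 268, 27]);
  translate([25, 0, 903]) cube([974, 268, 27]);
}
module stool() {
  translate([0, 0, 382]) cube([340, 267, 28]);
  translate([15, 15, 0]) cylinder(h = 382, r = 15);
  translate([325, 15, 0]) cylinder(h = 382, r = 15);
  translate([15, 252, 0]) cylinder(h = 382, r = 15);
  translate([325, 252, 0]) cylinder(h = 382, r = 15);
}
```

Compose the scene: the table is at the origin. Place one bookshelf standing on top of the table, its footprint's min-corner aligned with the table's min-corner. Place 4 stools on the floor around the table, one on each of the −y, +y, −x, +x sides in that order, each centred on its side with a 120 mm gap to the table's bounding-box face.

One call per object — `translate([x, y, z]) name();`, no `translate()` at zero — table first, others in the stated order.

table();
translate([0, 0, 780]) bookshelf();
translate([549, -387, 0]) stool();
translate([549, 667, 0]) stool();
translate([-460, 140, 0]) stool();
translate([1558, 140, 0]) stool();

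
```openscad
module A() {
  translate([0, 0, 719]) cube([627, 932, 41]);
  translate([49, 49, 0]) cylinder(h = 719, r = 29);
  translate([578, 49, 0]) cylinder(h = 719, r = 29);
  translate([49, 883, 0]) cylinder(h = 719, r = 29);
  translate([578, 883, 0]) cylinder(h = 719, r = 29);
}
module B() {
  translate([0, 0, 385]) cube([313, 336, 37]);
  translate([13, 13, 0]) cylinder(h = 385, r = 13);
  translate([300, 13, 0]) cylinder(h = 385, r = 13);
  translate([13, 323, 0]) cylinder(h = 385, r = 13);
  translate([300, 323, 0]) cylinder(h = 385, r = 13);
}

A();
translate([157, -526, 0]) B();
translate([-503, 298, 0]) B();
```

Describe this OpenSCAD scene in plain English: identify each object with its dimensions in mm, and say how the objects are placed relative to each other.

A is a table: top 627 mm (x) × 932 mm (y), 41 mm thick, upper face at z = 760 mm, on four round legs of 58 mm diameter, each leg's bounding box inset 20 mm from the nearest pair of top edges, running from z = 0 to the bottom of the top.

B is a four-legged stool. The seat is a 313×336×37 mm slab whose top surface is at z = 422 mm; four round legs, each 26 mm in diameter, run from the floor (z = 0) to the underside of the seat, each leg's axis is inset half a diameter from the nearest pair of seat edges (so the leg's bounding box is flush with the corner).

Two stools sit around the table at the −y, −x sides.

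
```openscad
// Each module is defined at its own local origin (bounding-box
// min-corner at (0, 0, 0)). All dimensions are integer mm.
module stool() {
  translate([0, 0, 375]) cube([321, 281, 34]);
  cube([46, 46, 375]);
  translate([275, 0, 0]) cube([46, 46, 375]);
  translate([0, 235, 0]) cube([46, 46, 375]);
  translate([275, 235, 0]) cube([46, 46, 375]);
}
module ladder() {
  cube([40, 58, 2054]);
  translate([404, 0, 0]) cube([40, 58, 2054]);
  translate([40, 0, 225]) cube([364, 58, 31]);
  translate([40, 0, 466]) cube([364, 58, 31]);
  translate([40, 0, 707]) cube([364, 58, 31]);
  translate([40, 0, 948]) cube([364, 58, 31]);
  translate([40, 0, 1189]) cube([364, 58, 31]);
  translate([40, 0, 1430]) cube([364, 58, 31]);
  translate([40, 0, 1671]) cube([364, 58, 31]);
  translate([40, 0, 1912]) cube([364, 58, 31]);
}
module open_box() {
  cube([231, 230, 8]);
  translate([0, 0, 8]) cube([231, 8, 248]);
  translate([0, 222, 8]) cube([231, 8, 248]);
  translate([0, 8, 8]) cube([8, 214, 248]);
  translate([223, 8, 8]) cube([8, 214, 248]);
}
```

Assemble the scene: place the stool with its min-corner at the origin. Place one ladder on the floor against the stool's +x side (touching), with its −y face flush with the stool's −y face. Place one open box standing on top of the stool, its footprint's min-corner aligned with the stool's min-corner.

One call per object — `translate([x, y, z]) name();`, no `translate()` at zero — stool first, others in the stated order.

stool();
translate([321, 0, 0]) ladder();
translate([0, 0, 409]) open_box();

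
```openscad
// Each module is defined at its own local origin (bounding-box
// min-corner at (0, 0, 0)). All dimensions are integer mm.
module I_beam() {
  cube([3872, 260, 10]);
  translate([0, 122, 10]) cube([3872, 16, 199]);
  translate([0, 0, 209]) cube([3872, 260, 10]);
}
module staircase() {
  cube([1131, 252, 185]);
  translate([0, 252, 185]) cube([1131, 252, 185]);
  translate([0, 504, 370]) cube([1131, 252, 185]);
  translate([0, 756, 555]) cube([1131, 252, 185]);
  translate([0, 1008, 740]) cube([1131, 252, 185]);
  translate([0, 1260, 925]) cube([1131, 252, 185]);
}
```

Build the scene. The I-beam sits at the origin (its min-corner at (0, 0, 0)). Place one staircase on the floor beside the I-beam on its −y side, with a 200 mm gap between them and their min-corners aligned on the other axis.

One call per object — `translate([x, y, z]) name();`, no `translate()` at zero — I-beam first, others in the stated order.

I_beam();
translate([0, -1712, 0]) staircase();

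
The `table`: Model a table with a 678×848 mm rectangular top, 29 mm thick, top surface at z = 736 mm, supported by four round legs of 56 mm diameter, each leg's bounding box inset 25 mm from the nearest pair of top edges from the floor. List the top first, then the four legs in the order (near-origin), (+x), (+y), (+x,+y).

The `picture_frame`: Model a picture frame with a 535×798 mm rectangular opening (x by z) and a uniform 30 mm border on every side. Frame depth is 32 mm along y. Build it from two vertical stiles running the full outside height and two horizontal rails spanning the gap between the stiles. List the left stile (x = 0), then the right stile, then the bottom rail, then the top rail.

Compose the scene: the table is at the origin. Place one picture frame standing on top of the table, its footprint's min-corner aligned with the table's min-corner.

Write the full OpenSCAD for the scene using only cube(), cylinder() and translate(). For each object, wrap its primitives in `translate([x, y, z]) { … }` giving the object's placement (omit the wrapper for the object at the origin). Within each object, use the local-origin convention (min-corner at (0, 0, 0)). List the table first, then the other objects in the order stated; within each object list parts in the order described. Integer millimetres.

translate([0, 0, 707]) cube([678, 848, 29]);
translate([53, 53, 0]) cylinder(h = 707, r = 28);
translate([625, 53, 0]) cylinder(h = 707, r = 28);
translate([53, 795, 0]) cylinder(h = 707, r = 28);
translate([625, 795, 0]) cylinder(h = 707, r = 28);
translate([0, 0, 736]) {
  cube([30, 32, 858]);
  translate([565, 0, 0]) cube([30, 32, 858]);
  translate([30, 0, 0]) cube([535, 32, 30]);
  translate([30, 0, 828]) cube([535, 32, 30]);
}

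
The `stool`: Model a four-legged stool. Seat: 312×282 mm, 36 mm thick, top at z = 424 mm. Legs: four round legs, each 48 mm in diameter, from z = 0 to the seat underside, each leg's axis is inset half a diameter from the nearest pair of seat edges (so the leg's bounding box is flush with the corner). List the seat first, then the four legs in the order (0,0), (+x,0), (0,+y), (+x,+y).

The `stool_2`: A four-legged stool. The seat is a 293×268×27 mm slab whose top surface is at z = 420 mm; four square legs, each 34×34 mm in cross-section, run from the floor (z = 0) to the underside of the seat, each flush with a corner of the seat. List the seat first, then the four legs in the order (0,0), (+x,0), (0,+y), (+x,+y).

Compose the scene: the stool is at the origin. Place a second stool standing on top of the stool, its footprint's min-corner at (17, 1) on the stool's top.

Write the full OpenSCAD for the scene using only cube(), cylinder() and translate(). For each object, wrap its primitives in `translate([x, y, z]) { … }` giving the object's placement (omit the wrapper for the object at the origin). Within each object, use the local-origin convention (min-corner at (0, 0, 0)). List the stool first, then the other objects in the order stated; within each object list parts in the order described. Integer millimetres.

translate([0, 0, 388]) cube([312, 282, 36]);
translate([24, 24, 0]) cylinder(h = 388, r = 24);
translate([288, 24, 0]) cylinder(h = 388, r = 24);
translate([24, 258, 0]) cylinder(h = 388, r = 24);
translate([288, 258, 0]) cylinder(h = 388, r = 24);
translate([17, 1, 424]) {
  translate([0, 0, 393]) cube([293, 268, 27]);
  cube([34, 34, 393]);
  translate([259, 0, 0]) cube([34, 34, 393]);
  translate([0, 234, 0]) cube([34, 34, 393]);
  translate([259, 234, 0]) cube([34, 34, 393]);
}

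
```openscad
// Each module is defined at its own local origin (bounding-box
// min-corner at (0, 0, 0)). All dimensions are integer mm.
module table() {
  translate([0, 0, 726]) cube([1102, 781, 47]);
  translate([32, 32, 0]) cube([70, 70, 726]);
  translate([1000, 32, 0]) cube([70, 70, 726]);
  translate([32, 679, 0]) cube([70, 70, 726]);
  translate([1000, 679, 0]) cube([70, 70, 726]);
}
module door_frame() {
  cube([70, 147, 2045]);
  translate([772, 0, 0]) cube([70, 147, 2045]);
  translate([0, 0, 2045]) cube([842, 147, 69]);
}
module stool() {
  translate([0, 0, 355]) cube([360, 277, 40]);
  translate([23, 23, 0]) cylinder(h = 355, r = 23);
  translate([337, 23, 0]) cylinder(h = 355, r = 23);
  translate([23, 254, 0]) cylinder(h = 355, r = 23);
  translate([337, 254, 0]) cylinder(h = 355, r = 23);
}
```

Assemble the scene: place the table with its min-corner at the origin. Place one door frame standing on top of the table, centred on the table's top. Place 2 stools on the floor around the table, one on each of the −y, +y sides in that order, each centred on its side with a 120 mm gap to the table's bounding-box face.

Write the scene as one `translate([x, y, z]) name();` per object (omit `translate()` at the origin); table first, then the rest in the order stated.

table();
translate([130, 317, 773]) door_frame();
translate([371, -397, 0]) stool();
translate([371, 901, 0]) stool();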